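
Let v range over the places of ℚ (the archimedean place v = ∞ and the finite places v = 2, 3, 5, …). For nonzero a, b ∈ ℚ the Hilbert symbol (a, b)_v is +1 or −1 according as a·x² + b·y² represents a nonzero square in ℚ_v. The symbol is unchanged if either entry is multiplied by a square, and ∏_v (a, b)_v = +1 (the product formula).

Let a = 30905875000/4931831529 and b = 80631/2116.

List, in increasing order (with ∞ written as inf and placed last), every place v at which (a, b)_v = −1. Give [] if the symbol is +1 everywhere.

Mod squares: a ≡ 2926, b ≡ 31. Check v ∈ {∞, 2, 3, 5, 7, 11, 13, 17, 19, 23, 31}.
v=2: v_2(a)=3, v_2(b)=-2; units ≡ 7, 7 (mod 8); ε·ε+αω+βω = 1·1+3·0+-2·0 ≡ 1  ⇒  (a,b)_2 = -1.
v=3: a=3^-10·(≡1), b=3^2·(≡1) mod 3; (1|3)=+1, (1|3)=+1; (−1)^{-10·2·1}·(+1)^2·(+1)^-10 = +1.
v=31: a=31^0·(≡15), b=31^1·(≡19) mod 31; (15|31)=-1, (19|31)=+1; (−1)^{0·1·15}·(-1)^1·(+1)^0 = -1.
v=13: a=13^2·(≡9), b=13^0·(≡7) mod 13; (9|13)=+1, (7|13)=-1; (−1)^{2·0·6}·(+1)^0·(-1)^2 = +1.
v=5: a=5^6·(≡4), b=5^0·(≡1) mod 5; (4|5)=+1, (1|5)=+1; (−1)^{6·0·2}·(+1)^0·(+1)^6 = +1.
v=19: a=19^1·(≡15), b=19^0·(≡2) mod 19; (15|19)=-1, (2|19)=-1; (−1)^{1·0·9}·(-1)^0·(-1)^1 = -1.
v=17: a=17^-4·(≡15), b=17^2·(≡3) mod 17; (15|17)=+1, (3|17)=-1; (−1)^{-4·2·8}·(+1)^2·(-1)^-4 = +1.
v=7: a=7^1·(≡3), b=7^0·(≡6) mod 7; (3|7)=-1, (6|7)=-1; (−1)^{1·0·3}·(-1)^0·(-1)^1 = -1.
v=11: a=11^1·(≡8), b=11^0·(≡3) mod 11; (8|11)=-1, (3|11)=+1; (−1)^{1·0·5}·(-1)^0·(+1)^1 = +1.
v=23: a=23^0·(≡20), b=23^-2·(≡4) mod 23; (20|23)=-1, (4|23)=+1; (−1)^{0·-2·11}·(-1)^-2·(+1)^0 = +1.
v=∞: 2926 > 0 and 31 > 0  ⇒  (a,b)_∞ = +1.
(2926, 31 / ℚ) ramifies at {2, 7, 19, 31}: a division algebra.

[2, 7, 19, 31]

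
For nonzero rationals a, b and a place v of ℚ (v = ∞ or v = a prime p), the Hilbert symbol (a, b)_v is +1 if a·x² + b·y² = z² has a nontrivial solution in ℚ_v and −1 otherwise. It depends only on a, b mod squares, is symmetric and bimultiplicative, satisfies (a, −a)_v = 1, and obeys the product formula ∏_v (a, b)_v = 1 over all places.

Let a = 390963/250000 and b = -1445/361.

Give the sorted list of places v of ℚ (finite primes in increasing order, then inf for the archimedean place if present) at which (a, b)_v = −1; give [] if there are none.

(a, b) ≡ (3, -5) mod (ℚ^×)²; places V = {2, 3, 5, 17, 19, ∞}.
(a,b)_5: α=-6, u≡3; β=1, v≡1 (mod 5); (3|5)=-1, (1|5)=+1; sign (−1)^0·-1^1·+1^-6 = -1.
(a,b)_17: α=0, u≡10; β=2, v≡3 (mod 17); (10|17)=-1, (3|17)=-1; sign (−1)^0·-1^2·-1^0 = +1.
(a,b)_∞: sgn(3)=+, sgn(-5)=−, so +1.
(a,b)_19: α=4, u≡8; β=-2, v≡18 (mod 19); (8|19)=-1, (18|19)=-1; sign (−1)^0·-1^-2·-1^4 = +1.
(a,b)_2: α=-4, β=0; u≡3, v≡3 (mod 8); ε(u)ε(v)=1·1, αω(v)=-4·1, βω(u)=0·1; sum ≡ 1  ⇒  -1.
(a,b)_3: α=1, u≡1; β=0, v≡1 (mod 3); (1|3)=+1, (1|3)=+1; sign (−1)^0·+1^0·+1^1 = +1.
(3, -5 / ℚ) ramifies at {2, 5}: a division algebra.

[2, 5]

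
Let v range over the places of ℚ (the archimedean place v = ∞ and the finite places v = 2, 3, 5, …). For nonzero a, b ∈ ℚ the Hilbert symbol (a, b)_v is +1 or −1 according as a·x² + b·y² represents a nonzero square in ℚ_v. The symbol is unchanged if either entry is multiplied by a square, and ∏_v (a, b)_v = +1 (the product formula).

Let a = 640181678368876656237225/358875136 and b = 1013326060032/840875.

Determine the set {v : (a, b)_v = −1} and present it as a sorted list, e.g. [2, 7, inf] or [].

(a, b) ≡ (1001, 3233230) mod (ℚ^×)²; places V = {2, 3, 5, 7, 11, 13, 17, 19, 23, 31, 37, ∞}.
(a,b)_19: α=2, u≡15; β=1, v≡9 (mod 19); (15|19)=-1, (9|19)=+1; sign (−1)^0·-1^1·+1^2 = -1.
(a,b)_3: α=4, u≡2; β=4, v≡1 (mod 3); (2|3)=-1, (1|3)=+1; sign (−1)^0·-1^4·+1^4 = +1.
(a,b)_17: α=2, u≡9; β=1, v≡12 (mod 17); (9|17)=+1, (12|17)=-1; sign (−1)^0·+1^1·-1^2 = +1.
(a,b)_11: α=3, u≡4; β=1, v≡8 (mod 11); (4|11)=+1, (8|11)=-1; sign (−1)^1·+1^1·-1^3 = +1.
(a,b)_31: α=0, u≡18; β=-2, v≡15 (mod 31); (18|31)=+1, (15|31)=-1; sign (−1)^0·+1^-2·-1^0 = +1.
(a,b)_5: α=2, u≡4; β=-3, v≡1 (mod 5); (4|5)=+1, (1|5)=+1; sign (−1)^0·+1^-3·+1^2 = +1.
(a,b)_23: α=6, u≡9; β=2, v≡20 (mod 23); (9|23)=+1, (20|23)=-1; sign (−1)^0·+1^2·-1^6 = +1.
(a,b)_∞: sgn(1001)=+, sgn(3233230)=+, so +1.
(a,b)_37: α=-2, u≡24; β=0, v≡19 (mod 37); (24|37)=-1, (19|37)=-1; sign (−1)^0·-1^0·-1^-2 = +1.
(a,b)_7: α=1, u≡3; β=-1, v≡4 (mod 7); (3|7)=-1, (4|7)=+1; sign (−1)^1·-1^-1·+1^1 = +1.
(a,b)_2: α=-18, β=9; u≡1, v≡7 (mod 8); ε(u)ε(v)=0·1, αω(v)=-18·0, βω(u)=9·0; sum ≡ 0  ⇒  +1.
(a,b)_13: α=3, u≡1; β=1, v≡8 (mod 13); (1|13)=+1, (8|13)=-1; sign (−1)^0·+1^1·-1^3 = -1.
Ram(1001, 3233230) = {13, 19}; no ℚ_13-point on the conic.

[13, 19]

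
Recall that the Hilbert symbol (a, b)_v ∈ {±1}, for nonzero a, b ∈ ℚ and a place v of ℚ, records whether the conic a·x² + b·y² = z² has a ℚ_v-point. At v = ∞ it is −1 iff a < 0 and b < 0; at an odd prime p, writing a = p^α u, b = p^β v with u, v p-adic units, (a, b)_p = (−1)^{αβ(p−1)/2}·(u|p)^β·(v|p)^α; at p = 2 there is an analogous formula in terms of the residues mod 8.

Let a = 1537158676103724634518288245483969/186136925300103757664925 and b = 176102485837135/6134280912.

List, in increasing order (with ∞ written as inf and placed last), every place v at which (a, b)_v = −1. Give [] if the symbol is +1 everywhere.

Mod squares: a ≡ 7733, b ≡ 15581995. Check v ∈ {∞, 2, 3, 5, 7, 11, 13, 19, 29, 31, 37}.
v=11: a=11^13·(≡6), b=11^5·(≡3) mod 11; (6|11)=-1, (3|11)=+1; (−1)^{13·5·5}·(-1)^5·(+1)^13 = +1.
v=∞: 7733 > 0 and 15581995 > 0  ⇒  (a,b)_∞ = +1.
v=37: a=37^-9·(≡29), b=37^-3·(≡11) mod 37; (29|37)=-1, (11|37)=+1; (−1)^{-9·-3·18}·(-1)^-3·(+1)^-9 = -1.
v=13: a=13^10·(≡5), b=13^5·(≡6) mod 13; (5|13)=-1, (6|13)=-1; (−1)^{10·5·6}·(-1)^5·(-1)^10 = -1.
v=29: a=29^-4·(≡26), b=29^-2·(≡1) mod 29; (26|29)=-1, (1|29)=+1; (−1)^{-4·-2·14}·(-1)^-2·(+1)^-4 = +1.
v=3: a=3^-4·(≡2), b=3^-2·(≡1) mod 3; (2|3)=-1, (1|3)=+1; (−1)^{-4·-2·1}·(-1)^-2·(+1)^-4 = +1.
v=19: a=19^3·(≡12), b=19^1·(≡14) mod 19; (12|19)=-1, (14|19)=-1; (−1)^{3·1·9}·(-1)^1·(-1)^3 = -1.
v=7: a=7^2·(≡3), b=7^0·(≡1) mod 7; (3|7)=-1, (1|7)=+1; (−1)^{2·0·3}·(-1)^0·(+1)^2 = +1.
v=2: v_2(a)=0, v_2(b)=-4; units ≡ 5, 3 (mod 8); ε·ε+αω+βω = 0·1+0·1+-4·1 ≡ 0  ⇒  (a,b)_2 = +1.
v=5: a=5^-2·(≡2), b=5^1·(≡1) mod 5; (2|5)=-1, (1|5)=+1; (−1)^{-2·1·2}·(-1)^1·(+1)^-2 = -1.
v=31: a=31^2·(≡14), b=31^1·(≡27) mod 31; (14|31)=+1, (27|31)=-1; (−1)^{2·1·15}·(+1)^1·(-1)^2 = +1.
Ram(7733, 15581995) = {5, 13, 19, 37}; no ℚ_5-point on the conic.

[5, 13, 19, 37]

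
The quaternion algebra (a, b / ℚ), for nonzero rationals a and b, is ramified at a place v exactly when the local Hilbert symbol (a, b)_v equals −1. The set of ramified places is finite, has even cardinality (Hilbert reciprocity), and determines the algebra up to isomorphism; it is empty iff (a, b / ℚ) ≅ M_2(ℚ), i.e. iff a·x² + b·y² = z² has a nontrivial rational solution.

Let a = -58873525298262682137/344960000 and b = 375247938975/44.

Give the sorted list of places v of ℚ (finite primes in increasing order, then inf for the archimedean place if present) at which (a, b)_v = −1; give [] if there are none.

[7, 11, 13, 17]

Mod squares: a ≡ -226083, b ≡ 1582581. Check v ∈ {∞, 2, 3, 5, 7, 11, 13, 17, 19, 31}.
v=13: a=13^1·(≡9), b=13^1·(≡2) mod 13; (9|13)=+1, (2|13)=-1; (−1)^{1·1·6}·(+1)^1·(-1)^1 = -1.
v=17: a=17^5·(≡10), b=17^3·(≡4) mod 17; (10|17)=-1, (4|17)=+1; (−1)^{5·3·8}·(-1)^3·(+1)^5 = -1.
v=7: a=7^-2·(≡5), b=7^1·(≡2) mod 7; (5|7)=-1, (2|7)=+1; (−1)^{-2·1·3}·(-1)^1·(+1)^-2 = -1.
v=∞: -226083 < 0 and 1582581 > 0  ⇒  (a,b)_∞ = +1.
v=3: a=3^7·(≡2), b=3^1·(≡1) mod 3; (2|3)=-1, (1|3)=+1; (−1)^{7·1·1}·(-1)^1·(+1)^7 = +1.
v=5: a=5^-4·(≡3), b=5^2·(≡1) mod 5; (3|5)=-1, (1|5)=+1; (−1)^{-4·2·2}·(-1)^2·(+1)^-4 = +1.
v=31: a=31^1·(≡11), b=31^1·(≡20) mod 31; (11|31)=-1, (20|31)=+1; (−1)^{1·1·15}·(-1)^1·(+1)^1 = +1.
v=19: a=19^6·(≡1), b=19^2·(≡12) mod 19; (1|19)=+1, (12|19)=-1; (−1)^{6·2·9}·(+1)^2·(-1)^6 = +1.
v=2: v_2(a)=-10, v_2(b)=-2; units ≡ 5, 5 (mod 8); ε·ε+αω+βω = 0·0+-10·1+-2·1 ≡ 0  ⇒  (a,b)_2 = +1.
v=11: a=11^-1·(≡2), b=11^-1·(≡2) mod 11; (2|11)=-1, (2|11)=-1; (−1)^{-1·-1·5}·(-1)^-1·(-1)^-1 = -1.
(-226083, 1582581 / ℚ) ramifies at {7, 11, 13, 17}: a division algebra.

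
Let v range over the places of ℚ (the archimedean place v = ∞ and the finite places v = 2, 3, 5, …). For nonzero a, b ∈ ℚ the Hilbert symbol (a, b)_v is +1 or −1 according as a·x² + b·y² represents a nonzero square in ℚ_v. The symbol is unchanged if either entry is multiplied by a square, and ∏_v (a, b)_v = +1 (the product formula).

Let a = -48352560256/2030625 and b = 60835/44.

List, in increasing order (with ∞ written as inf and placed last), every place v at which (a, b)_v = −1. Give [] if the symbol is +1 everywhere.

Mod squares: a ≡ -754, b ≡ 1265. Check v ∈ {∞, 2, 3, 5, 7, 11, 13, 19, 23, 29}.
v=19: a=19^-2·(≡11), b=19^0·(≡9) mod 19; (11|19)=+1, (9|19)=+1; (−1)^{-2·0·9}·(+1)^0·(+1)^-2 = +1.
v=11: a=11^2·(≡3), b=11^-1·(≡4) mod 11; (3|11)=+1, (4|11)=+1; (−1)^{2·-1·5}·(+1)^-1·(+1)^2 = +1.
v=3: a=3^-2·(≡2), b=3^0·(≡2) mod 3; (2|3)=-1, (2|3)=-1; (−1)^{-2·0·1}·(-1)^0·(-1)^-2 = +1.
v=13: a=13^3·(≡7), b=13^0·(≡12) mod 13; (7|13)=-1, (12|13)=+1; (−1)^{3·0·6}·(-1)^0·(+1)^3 = +1.
v=29: a=29^1·(≡3), b=29^0·(≡15) mod 29; (3|29)=-1, (15|29)=-1; (−1)^{1·0·14}·(-1)^0·(-1)^1 = -1.
v=7: a=7^2·(≡2), b=7^0·(≡6) mod 7; (2|7)=+1, (6|7)=-1; (−1)^{2·0·3}·(+1)^0·(-1)^2 = +1.
v=23: a=23^0·(≡11), b=23^3·(≡9) mod 23; (11|23)=-1, (9|23)=+1; (−1)^{0·3·11}·(-1)^3·(+1)^0 = -1.
v=5: a=5^-4·(≡1), b=5^1·(≡3) mod 5; (1|5)=+1, (3|5)=-1; (−1)^{-4·1·2}·(+1)^1·(-1)^-4 = +1.
v=2: v_2(a)=7, v_2(b)=-2; units ≡ 7, 1 (mod 8); ε·ε+αω+βω = 1·0+7·0+-2·0 ≡ 0  ⇒  (a,b)_2 = +1.
v=∞: -754 < 0 and 1265 > 0  ⇒  (a,b)_∞ = +1.
(-754, 1265 / ℚ) ramifies at {23, 29}: a division algebra.

[23, 29]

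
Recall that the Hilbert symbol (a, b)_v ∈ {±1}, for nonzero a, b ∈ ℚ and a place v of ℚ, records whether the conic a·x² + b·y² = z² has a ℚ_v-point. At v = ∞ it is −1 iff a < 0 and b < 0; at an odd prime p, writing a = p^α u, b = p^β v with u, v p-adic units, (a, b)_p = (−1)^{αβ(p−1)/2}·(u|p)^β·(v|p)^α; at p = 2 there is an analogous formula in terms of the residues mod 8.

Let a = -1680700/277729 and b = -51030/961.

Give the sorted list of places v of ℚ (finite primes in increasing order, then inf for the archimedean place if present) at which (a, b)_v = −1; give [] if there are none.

[5, inf]

Mod squares: a ≡ -7, b ≡ -70. Check v ∈ {∞, 2, 3, 5, 7, 17, 31}.
v=3: a=3^0·(≡2), b=3^6·(≡2) mod 3; (2|3)=-1, (2|3)=-1; (−1)^{0·6·1}·(-1)^6·(-1)^0 = +1.
v=2: v_2(a)=2, v_2(b)=1; units ≡ 1, 5 (mod 8); ε·ε+αω+βω = 0·0+2·1+1·0 ≡ 0  ⇒  (a,b)_2 = +1.
v=31: a=31^-2·(≡12), b=31^-2·(≡27) mod 31; (12|31)=-1, (27|31)=-1; (−1)^{-2·-2·15}·(-1)^-2·(-1)^-2 = +1.
v=5: a=5^2·(≡3), b=5^1·(≡4) mod 5; (3|5)=-1, (4|5)=+1; (−1)^{2·1·2}·(-1)^1·(+1)^2 = -1.
v=7: a=7^5·(≡3), b=7^1·(≡2) mod 7; (3|7)=-1, (2|7)=+1; (−1)^{5·1·3}·(-1)^1·(+1)^5 = +1.
v=∞: -7 < 0 and -70 < 0  ⇒  (a,b)_∞ = -1.
v=17: a=17^-2·(≡10), b=17^0·(≡8) mod 17; (10|17)=-1, (8|17)=+1; (−1)^{-2·0·8}·(-1)^0·(+1)^-2 = +1.
(-7, -70 / ℚ) ramifies at {5, ∞}: a division algebra.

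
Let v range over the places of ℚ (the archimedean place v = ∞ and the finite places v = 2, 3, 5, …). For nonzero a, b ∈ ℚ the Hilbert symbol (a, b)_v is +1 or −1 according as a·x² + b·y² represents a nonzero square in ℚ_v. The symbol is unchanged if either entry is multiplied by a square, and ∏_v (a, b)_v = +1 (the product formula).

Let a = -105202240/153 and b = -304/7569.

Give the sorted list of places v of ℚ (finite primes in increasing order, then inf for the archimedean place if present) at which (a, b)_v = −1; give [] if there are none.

[13, inf]

Mod squares: a ≡ -230945, b ≡ -19. Check v ∈ {∞, 2, 3, 5, 11, 13, 17, 19, 29}.
v=13: a=13^1·(≡2), b=13^0·(≡7) mod 13; (2|13)=-1, (7|13)=-1; (−1)^{1·0·6}·(-1)^0·(-1)^1 = -1.
v=2: v_2(a)=6, v_2(b)=4; units ≡ 7, 5 (mod 8); ε·ε+αω+βω = 1·0+6·1+4·0 ≡ 0  ⇒  (a,b)_2 = +1.
v=5: a=5^1·(≡4), b=5^0·(≡4) mod 5; (4|5)=+1, (4|5)=+1; (−1)^{1·0·2}·(+1)^0·(+1)^1 = +1.
v=∞: -230945 < 0 and -19 < 0  ⇒  (a,b)_∞ = -1.
v=17: a=17^-1·(≡15), b=17^0·(≡9) mod 17; (15|17)=+1, (9|17)=+1; (−1)^{-1·0·8}·(+1)^0·(+1)^-1 = +1.
v=29: a=29^0·(≡2), b=29^-2·(≡21) mod 29; (2|29)=-1, (21|29)=-1; (−1)^{0·-2·14}·(-1)^-2·(-1)^0 = +1.
v=3: a=3^-2·(≡1), b=3^-2·(≡2) mod 3; (1|3)=+1, (2|3)=-1; (−1)^{-2·-2·1}·(+1)^-2·(-1)^-2 = +1.
v=19: a=19^1·(≡1), b=19^1·(≡14) mod 19; (1|19)=+1, (14|19)=-1; (−1)^{1·1·9}·(+1)^1·(-1)^1 = +1.
v=11: a=11^3·(≡5), b=11^0·(≡4) mod 11; (5|11)=+1, (4|11)=+1; (−1)^{3·0·5}·(+1)^0·(+1)^3 = +1.
|Ram(-230945, -19)| = 2, even; anisotropic at {13, ∞}.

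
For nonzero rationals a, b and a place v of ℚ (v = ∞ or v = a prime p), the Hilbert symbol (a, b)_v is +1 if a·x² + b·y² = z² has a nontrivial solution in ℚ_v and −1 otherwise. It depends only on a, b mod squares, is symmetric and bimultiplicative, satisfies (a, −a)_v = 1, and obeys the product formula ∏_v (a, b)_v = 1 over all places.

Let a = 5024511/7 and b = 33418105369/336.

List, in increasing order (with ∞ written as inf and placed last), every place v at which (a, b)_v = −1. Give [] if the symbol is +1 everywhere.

[3, 7, 29, 37]

(a, b) ≡ (434217, 16066029) mod (ℚ^×)²; places V = {2, 3, 7, 11, 19, 23, 29, 31, 37, ∞}.
(a,b)_37: α=0, u≡19; β=1, v≡32 (mod 37); (19|37)=-1, (32|37)=-1; sign (−1)^0·-1^1·-1^0 = -1.
(a,b)_31: α=1, u≡24; β=1, v≡5 (mod 31); (24|31)=-1, (5|31)=+1; sign (−1)^1·-1^1·+1^1 = +1.
(a,b)_11: α=0, u≡9; β=2, v≡4 (mod 11); (9|11)=+1, (4|11)=+1; sign (−1)^0·+1^2·+1^0 = +1.
(a,b)_2: α=0, β=-4; u≡1, v≡5 (mod 8); ε(u)ε(v)=0·0, αω(v)=0·1, βω(u)=-4·0; sum ≡ 0  ⇒  +1.
(a,b)_19: α=0, u≡8; β=2, v≡9 (mod 19); (8|19)=-1, (9|19)=+1; sign (−1)^0·-1^2·+1^0 = +1.
(a,b)_23: α=1, u≡7; β=1, v≡8 (mod 23); (7|23)=-1, (8|23)=+1; sign (−1)^1·-1^1·+1^1 = +1.
(a,b)_∞: sgn(434217)=+, sgn(16066029)=+, so +1.
(a,b)_3: α=5, u≡1; β=-1, v≡1 (mod 3); (1|3)=+1, (1|3)=+1; sign (−1)^1·+1^-1·+1^5 = -1.
(a,b)_29: α=1, u≡6; β=1, v≡27 (mod 29); (6|29)=+1, (27|29)=-1; sign (−1)^0·+1^1·-1^1 = -1.
(a,b)_7: α=-1, u≡2; β=-1, v≡2 (mod 7); (2|7)=+1, (2|7)=+1; sign (−1)^1·+1^-1·+1^-1 = -1.
|Ram(434217, 16066029)| = 4, even; anisotropic at {3, 7, 29, 37}.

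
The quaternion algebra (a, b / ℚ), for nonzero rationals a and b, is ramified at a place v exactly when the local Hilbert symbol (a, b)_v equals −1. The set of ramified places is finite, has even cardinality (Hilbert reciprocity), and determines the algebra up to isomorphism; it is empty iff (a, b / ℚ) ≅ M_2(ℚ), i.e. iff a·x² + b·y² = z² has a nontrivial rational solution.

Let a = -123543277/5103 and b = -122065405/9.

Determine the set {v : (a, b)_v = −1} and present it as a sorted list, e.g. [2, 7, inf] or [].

(a, b) ≡ (-899899, -1008805) mod (ℚ^×)²; places V = {2, 3, 5, 7, 11, 13, 19, 29, 31, 37, 41, ∞}.
(a,b)_13: α=1, u≡5; β=0, v≡5 (mod 13); (5|13)=-1, (5|13)=-1; sign (−1)^0·-1^0·-1^1 = -1.
(a,b)_3: α=-6, u≡2; β=-2, v≡2 (mod 3); (2|3)=-1, (2|3)=-1; sign (−1)^0·-1^-2·-1^-6 = +1.
(a,b)_5: α=0, u≡1; β=1, v≡1 (mod 5); (1|5)=+1, (1|5)=+1; sign (−1)^0·+1^1·+1^0 = +1.
(a,b)_∞: sgn(-899899)=−, sgn(-1008805)=−, so -1.
(a,b)_7: α=-1, u≡3; β=1, v≡1 (mod 7); (3|7)=-1, (1|7)=+1; sign (−1)^1·-1^1·+1^-1 = +1.
(a,b)_29: α=1, u≡13; β=0, v≡10 (mod 29); (13|29)=+1, (10|29)=-1; sign (−1)^0·+1^0·-1^1 = -1.
(a,b)_41: α=0, u≡18; β=1, v≡33 (mod 41); (18|41)=+1, (33|41)=+1; sign (−1)^0·+1^1·+1^0 = +1.
(a,b)_31: α=3, u≡2; β=0, v≡1 (mod 31); (2|31)=+1, (1|31)=+1; sign (−1)^0·+1^0·+1^3 = +1.
(a,b)_2: α=0, β=0; u≡5, v≡3 (mod 8); ε(u)ε(v)=0·1, αω(v)=0·1, βω(u)=0·1; sum ≡ 0  ⇒  +1.
(a,b)_19: α=0, u≡16; β=1, v≡12 (mod 19); (16|19)=+1, (12|19)=-1; sign (−1)^0·+1^1·-1^0 = +1.
(a,b)_11: α=1, u≡9; β=2, v≡3 (mod 11); (9|11)=+1, (3|11)=+1; sign (−1)^0·+1^2·+1^1 = +1.
(a,b)_37: α=0, u≡6; β=1, v≡25 (mod 37); (6|37)=-1, (25|37)=+1; sign (−1)^0·-1^1·+1^0 = -1.
(-899899, -1008805 / ℚ) ramifies at {13, 29, 37, ∞}: a division algebra.

[13, 29, 37, inf]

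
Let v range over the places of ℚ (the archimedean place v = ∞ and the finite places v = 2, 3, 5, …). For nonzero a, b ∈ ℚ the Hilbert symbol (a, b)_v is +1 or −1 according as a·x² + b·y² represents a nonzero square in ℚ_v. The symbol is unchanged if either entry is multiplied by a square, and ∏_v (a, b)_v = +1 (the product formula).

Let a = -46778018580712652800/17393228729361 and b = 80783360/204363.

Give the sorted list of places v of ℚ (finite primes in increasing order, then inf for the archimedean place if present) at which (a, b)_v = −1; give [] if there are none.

Mod squares: a ≡ -7, b ≡ 4830. Check v ∈ {∞, 2, 3, 5, 7, 19, 23, 29}.
v=7: a=7^7·(≡3), b=7^3·(≡1) mod 7; (3|7)=-1, (1|7)=+1; (−1)^{7·3·3}·(-1)^3·(+1)^7 = +1.
v=5: a=5^2·(≡3), b=5^1·(≡4) mod 5; (3|5)=-1, (4|5)=+1; (−1)^{2·1·2}·(-1)^1·(+1)^2 = -1.
v=23: a=23^2·(≡16), b=23^1·(≡16) mod 23; (16|23)=+1, (16|23)=+1; (−1)^{2·1·11}·(+1)^1·(+1)^2 = +1.
v=2: v_2(a)=32, v_2(b)=11; units ≡ 1, 7 (mod 8); ε·ε+αω+βω = 0·1+32·0+11·0 ≡ 0  ⇒  (a,b)_2 = +1.
v=∞: -7 < 0 and 4830 > 0  ⇒  (a,b)_∞ = +1.
v=3: a=3^-4·(≡2), b=3^-5·(≡2) mod 3; (2|3)=-1, (2|3)=-1; (−1)^{-4·-5·1}·(-1)^-5·(-1)^-4 = -1.
v=19: a=19^-2·(≡2), b=19^0·(≡4) mod 19; (2|19)=-1, (4|19)=+1; (−1)^{-2·0·9}·(-1)^0·(+1)^-2 = +1.
v=29: a=29^-6·(≡24), b=29^-2·(≡24) mod 29; (24|29)=+1, (24|29)=+1; (−1)^{-6·-2·14}·(+1)^-2·(+1)^-6 = +1.
(-7, 4830 / ℚ) ramifies at {3, 5}: a division algebra.

[3, 5]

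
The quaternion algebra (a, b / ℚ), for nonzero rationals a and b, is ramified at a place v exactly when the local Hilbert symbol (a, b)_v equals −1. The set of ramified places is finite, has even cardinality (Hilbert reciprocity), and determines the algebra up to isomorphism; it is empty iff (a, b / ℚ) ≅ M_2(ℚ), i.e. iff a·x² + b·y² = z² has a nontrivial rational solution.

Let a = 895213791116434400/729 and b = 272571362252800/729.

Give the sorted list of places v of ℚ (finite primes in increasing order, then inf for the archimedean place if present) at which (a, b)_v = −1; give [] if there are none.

(a, b) ≡ (50654, 29493958) mod (ℚ^×)²; places V = {2, 3, 5, 13, 19, 23, 31, 37, 43, ∞}.
(a,b)_2: α=5, β=11; u≡7, v≡3 (mod 8); ε(u)ε(v)=1·1, αω(v)=5·1, βω(u)=11·0; sum ≡ 0  ⇒  +1.
(a,b)_37: α=2, u≡9; β=1, v≡14 (mod 37); (9|37)=+1, (14|37)=-1; sign (−1)^0·+1^1·-1^2 = +1.
(a,b)_13: α=2, u≡7; β=1, v≡11 (mod 13); (7|13)=-1, (11|13)=-1; sign (−1)^0·-1^1·-1^2 = -1.
(a,b)_19: α=3, u≡16; β=2, v≡11 (mod 19); (16|19)=+1, (11|19)=+1; sign (−1)^0·+1^2·+1^3 = +1.
(a,b)_3: α=-6, u≡2; β=-6, v≡1 (mod 3); (2|3)=-1, (1|3)=+1; sign (−1)^0·-1^-6·+1^-6 = +1.
(a,b)_31: α=1, u≡13; β=1, v≡7 (mod 31); (13|31)=-1, (7|31)=+1; sign (−1)^1·-1^1·+1^1 = +1.
(a,b)_23: α=2, u≡12; β=1, v≡4 (mod 23); (12|23)=+1, (4|23)=+1; sign (−1)^0·+1^1·+1^2 = +1.
(a,b)_43: α=1, u≡9; β=1, v≡41 (mod 43); (9|43)=+1, (41|43)=+1; sign (−1)^1·+1^1·+1^1 = -1.
(a,b)_5: α=2, u≡4; β=2, v≡3 (mod 5); (4|5)=+1, (3|5)=-1; sign (−1)^0·+1^2·-1^2 = +1.
(a,b)_∞: sgn(50654)=+, sgn(29493958)=+, so +1.
Ram(50654, 29493958) = {13, 43}; no ℚ_13-point on the conic.

[13, 43]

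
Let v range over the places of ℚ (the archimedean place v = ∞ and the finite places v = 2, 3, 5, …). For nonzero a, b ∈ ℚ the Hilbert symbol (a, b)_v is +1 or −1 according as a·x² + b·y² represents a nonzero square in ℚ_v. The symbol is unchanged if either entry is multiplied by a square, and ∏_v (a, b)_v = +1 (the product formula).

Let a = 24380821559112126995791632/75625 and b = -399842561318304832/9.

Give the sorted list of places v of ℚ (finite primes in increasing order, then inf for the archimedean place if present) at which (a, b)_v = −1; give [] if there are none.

Mod squares: a ≡ 777, b ≡ -60697. Check v ∈ {∞, 2, 3, 5, 7, 11, 13, 19, 23, 29, 31, 37}.
v=3: a=3^1·(≡1), b=3^-2·(≡2) mod 3; (1|3)=+1, (2|3)=-1; (−1)^{1·-2·1}·(+1)^-2·(-1)^1 = -1.
v=5: a=5^-4·(≡2), b=5^0·(≡2) mod 5; (2|5)=-1, (2|5)=-1; (−1)^{-4·0·2}·(-1)^0·(-1)^-4 = +1.
v=7: a=7^1·(≡6), b=7^1·(≡2) mod 7; (6|7)=-1, (2|7)=+1; (−1)^{1·1·3}·(-1)^1·(+1)^1 = +1.
v=37: a=37^1·(≡27), b=37^2·(≡2) mod 37; (27|37)=+1, (2|37)=-1; (−1)^{1·2·18}·(+1)^2·(-1)^1 = -1.
v=11: a=11^-2·(≡10), b=11^0·(≡1) mod 11; (10|11)=-1, (1|11)=+1; (−1)^{-2·0·5}·(-1)^0·(+1)^-2 = +1.
v=31: a=31^2·(≡25), b=31^0·(≡28) mod 31; (25|31)=+1, (28|31)=+1; (−1)^{2·0·15}·(+1)^0·(+1)^2 = +1.
v=29: a=29^4·(≡4), b=29^3·(≡4) mod 29; (4|29)=+1, (4|29)=+1; (−1)^{4·3·14}·(+1)^3·(+1)^4 = +1.
v=∞: 777 > 0 and -60697 < 0  ⇒  (a,b)_∞ = +1.
v=2: v_2(a)=4, v_2(b)=6; units ≡ 1, 7 (mod 8); ε·ε+αω+βω = 0·1+4·0+6·0 ≡ 0  ⇒  (a,b)_2 = +1.
v=19: a=19^2·(≡5), b=19^0·(≡3) mod 19; (5|19)=+1, (3|19)=-1; (−1)^{2·0·9}·(+1)^0·(-1)^2 = +1.
v=13: a=13^4·(≡1), b=13^3·(≡7) mod 13; (1|13)=+1, (7|13)=-1; (−1)^{4·3·6}·(+1)^3·(-1)^4 = +1.
v=23: a=23^4·(≡13), b=23^3·(≡3) mod 23; (13|23)=+1, (3|23)=+1; (−1)^{4·3·11}·(+1)^3·(+1)^4 = +1.
Ram(777, -60697) = {3, 37}; no ℚ_3-point on the conic.

[3, 37]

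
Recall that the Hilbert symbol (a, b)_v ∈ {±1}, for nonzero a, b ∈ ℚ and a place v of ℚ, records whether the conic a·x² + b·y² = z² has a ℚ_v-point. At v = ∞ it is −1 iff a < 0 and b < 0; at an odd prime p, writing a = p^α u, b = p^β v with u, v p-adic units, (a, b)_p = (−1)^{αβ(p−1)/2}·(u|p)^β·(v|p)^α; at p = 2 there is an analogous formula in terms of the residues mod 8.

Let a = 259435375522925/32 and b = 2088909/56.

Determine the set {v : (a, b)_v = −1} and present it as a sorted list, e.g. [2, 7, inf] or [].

[17, 19]

Mod squares: a ≡ 198936346, b ≡ 361046. Check v ∈ {∞, 2, 3, 5, 7, 17, 19, 29, 37, 41}.
v=3: a=3^0·(≡1), b=3^4·(≡2) mod 3; (1|3)=+1, (2|3)=-1; (−1)^{0·4·1}·(+1)^4·(-1)^0 = +1.
v=41: a=41^1·(≡8), b=41^1·(≡10) mod 41; (8|41)=+1, (10|41)=+1; (−1)^{1·1·20}·(+1)^1·(+1)^1 = +1.
v=19: a=19^3·(≡11), b=19^0·(≡8) mod 19; (11|19)=+1, (8|19)=-1; (−1)^{3·0·9}·(+1)^0·(-1)^3 = -1.
v=∞: 198936346 > 0 and 361046 > 0  ⇒  (a,b)_∞ = +1.
v=2: v_2(a)=-5, v_2(b)=-3; units ≡ 5, 3 (mod 8); ε·ε+αω+βω = 0·1+-5·1+-3·1 ≡ 0  ⇒  (a,b)_2 = +1.
v=7: a=7^1·(≡5), b=7^-1·(≡4) mod 7; (5|7)=-1, (4|7)=+1; (−1)^{1·-1·3}·(-1)^-1·(+1)^1 = +1.
v=37: a=37^1·(≡27), b=37^1·(≡27) mod 37; (27|37)=+1, (27|37)=+1; (−1)^{1·1·18}·(+1)^1·(+1)^1 = +1.
v=5: a=5^2·(≡1), b=5^0·(≡4) mod 5; (1|5)=+1, (4|5)=+1; (−1)^{2·0·2}·(+1)^0·(+1)^2 = +1.
v=29: a=29^1·(≡18), b=29^0·(≡24) mod 29; (18|29)=-1, (24|29)=+1; (−1)^{1·0·14}·(-1)^0·(+1)^1 = +1.
v=17: a=17^3·(≡9), b=17^1·(≡7) mod 17; (9|17)=+1, (7|17)=-1; (−1)^{3·1·8}·(+1)^1·(-1)^3 = -1.
(198936346, 361046 / ℚ) ramifies at {17, 19}: a division algebra.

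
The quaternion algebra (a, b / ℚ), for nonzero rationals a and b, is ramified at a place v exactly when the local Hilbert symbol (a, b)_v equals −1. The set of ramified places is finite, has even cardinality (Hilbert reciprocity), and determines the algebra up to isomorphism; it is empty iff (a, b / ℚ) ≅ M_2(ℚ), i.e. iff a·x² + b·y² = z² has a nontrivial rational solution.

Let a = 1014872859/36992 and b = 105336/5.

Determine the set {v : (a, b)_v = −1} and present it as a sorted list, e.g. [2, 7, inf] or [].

[2, 5, 7, 13]

(a, b) ≡ (38038, 14630) mod (ℚ^×)²; places V = {2, 3, 5, 7, 11, 13, 17, 19, ∞}.
(a,b)_∞: sgn(38038)=+, sgn(14630)=+, so +1.
(a,b)_3: α=2, u≡1; β=2, v≡2 (mod 3); (1|3)=+1, (2|3)=-1; sign (−1)^0·+1^2·-1^2 = +1.
(a,b)_17: α=-2, u≡16; β=0, v≡11 (mod 17); (16|17)=+1, (11|17)=-1; sign (−1)^0·+1^0·-1^-2 = +1.
(a,b)_19: α=1, u≡16; β=1, v≡3 (mod 19); (16|19)=+1, (3|19)=-1; sign (−1)^1·+1^1·-1^1 = +1.
(a,b)_7: α=3, u≡1; β=1, v≡1 (mod 7); (1|7)=+1, (1|7)=+1; sign (−1)^1·+1^1·+1^3 = -1.
(a,b)_5: α=0, u≡2; β=-1, v≡1 (mod 5); (2|5)=-1, (1|5)=+1; sign (−1)^0·-1^-1·+1^0 = -1.
(a,b)_11: α=3, u≡9; β=1, v≡10 (mod 11); (9|11)=+1, (10|11)=-1; sign (−1)^1·+1^1·-1^3 = +1.
(a,b)_13: α=1, u≡9; β=0, v≡2 (mod 13); (9|13)=+1, (2|13)=-1; sign (−1)^0·+1^0·-1^1 = -1.
(a,b)_2: α=-7, β=3; u≡3, v≡3 (mod 8); ε(u)ε(v)=1·1, αω(v)=-7·1, βω(u)=3·1; sum ≡ 1  ⇒  -1.
|Ram(38038, 14630)| = 4, even; anisotropic at {2, 5, 7, 13}.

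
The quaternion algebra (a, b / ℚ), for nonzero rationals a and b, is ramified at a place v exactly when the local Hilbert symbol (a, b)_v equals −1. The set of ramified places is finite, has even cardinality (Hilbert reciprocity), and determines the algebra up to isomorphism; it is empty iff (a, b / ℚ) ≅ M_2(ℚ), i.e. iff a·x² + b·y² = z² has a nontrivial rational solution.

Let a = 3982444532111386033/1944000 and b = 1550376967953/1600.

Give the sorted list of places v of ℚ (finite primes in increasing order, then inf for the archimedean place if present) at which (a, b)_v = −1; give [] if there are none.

Mod squares: a ≡ 53295, b ≡ 57. Check v ∈ {∞, 2, 3, 5, 7, 11, 17, 19, 29, 47}.
v=2: v_2(a)=-6, v_2(b)=-6; units ≡ 7, 1 (mod 8); ε·ε+αω+βω = 1·0+-6·0+-6·0 ≡ 0  ⇒  (a,b)_2 = +1.
v=29: a=29^4·(≡23), b=29^2·(≡4) mod 29; (23|29)=+1, (4|29)=+1; (−1)^{4·2·14}·(+1)^2·(+1)^4 = +1.
v=11: a=11^5·(≡4), b=11^4·(≡7) mod 11; (4|11)=+1, (7|11)=-1; (−1)^{5·4·5}·(+1)^4·(-1)^5 = -1.
v=19: a=19^1·(≡15), b=19^1·(≡2) mod 19; (15|19)=-1, (2|19)=-1; (−1)^{1·1·9}·(-1)^1·(-1)^1 = -1.
v=∞: 53295 > 0 and 57 > 0  ⇒  (a,b)_∞ = +1.
v=5: a=5^-3·(≡4), b=5^-2·(≡2) mod 5; (4|5)=+1, (2|5)=-1; (−1)^{-3·-2·2}·(+1)^-2·(-1)^-3 = -1.
v=17: a=17^1·(≡7), b=17^0·(≡6) mod 17; (7|17)=-1, (6|17)=-1; (−1)^{1·0·8}·(-1)^0·(-1)^1 = -1.
v=47: a=47^2·(≡44), b=47^2·(≡11) mod 47; (44|47)=-1, (11|47)=-1; (−1)^{2·2·23}·(-1)^2·(-1)^2 = +1.
v=7: a=7^2·(≡4), b=7^0·(≡4) mod 7; (4|7)=+1, (4|7)=+1; (−1)^{2·0·3}·(+1)^0·(+1)^2 = +1.
v=3: a=3^-5·(≡2), b=3^1·(≡1) mod 3; (2|3)=-1, (1|3)=+1; (−1)^{-5·1·1}·(-1)^1·(+1)^-5 = +1.
Ram(53295, 57) = {5, 11, 17, 19}; no ℚ_5-point on the conic.

[5, 11, 17, 19]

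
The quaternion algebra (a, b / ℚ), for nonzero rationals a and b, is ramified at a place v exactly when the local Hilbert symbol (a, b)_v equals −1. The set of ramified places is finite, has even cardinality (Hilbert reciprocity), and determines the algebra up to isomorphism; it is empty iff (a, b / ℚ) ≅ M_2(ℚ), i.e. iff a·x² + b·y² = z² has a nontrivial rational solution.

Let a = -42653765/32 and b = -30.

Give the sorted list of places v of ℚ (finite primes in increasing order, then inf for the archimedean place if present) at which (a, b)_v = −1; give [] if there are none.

[2, 3, 19, inf]

Mod squares: a ≡ -35530, b ≡ -30. Check v ∈ {∞, 2, 3, 5, 7, 11, 17, 19}.
v=7: a=7^4·(≡2), b=7^0·(≡5) mod 7; (2|7)=+1, (5|7)=-1; (−1)^{4·0·3}·(+1)^0·(-1)^4 = +1.
v=17: a=17^1·(≡16), b=17^0·(≡4) mod 17; (16|17)=+1, (4|17)=+1; (−1)^{1·0·8}·(+1)^0·(+1)^1 = +1.
v=11: a=11^1·(≡5), b=11^0·(≡3) mod 11; (5|11)=+1, (3|11)=+1; (−1)^{1·0·5}·(+1)^0·(+1)^1 = +1.
v=3: a=3^0·(≡2), b=3^1·(≡2) mod 3; (2|3)=-1, (2|3)=-1; (−1)^{0·1·1}·(-1)^1·(-1)^0 = -1.
v=19: a=19^1·(≡11), b=19^0·(≡8) mod 19; (11|19)=+1, (8|19)=-1; (−1)^{1·0·9}·(+1)^0·(-1)^1 = -1.
v=5: a=5^1·(≡1), b=5^1·(≡4) mod 5; (1|5)=+1, (4|5)=+1; (−1)^{1·1·2}·(+1)^1·(+1)^1 = +1.
v=∞: -35530 < 0 and -30 < 0  ⇒  (a,b)_∞ = -1.
v=2: v_2(a)=-5, v_2(b)=1; units ≡ 3, 1 (mod 8); ε·ε+αω+βω = 1·0+-5·0+1·1 ≡ 1  ⇒  (a,b)_2 = -1.
Ram(-35530, -30) = {2, 3, 19, ∞}; no ℚ_2-point on the conic.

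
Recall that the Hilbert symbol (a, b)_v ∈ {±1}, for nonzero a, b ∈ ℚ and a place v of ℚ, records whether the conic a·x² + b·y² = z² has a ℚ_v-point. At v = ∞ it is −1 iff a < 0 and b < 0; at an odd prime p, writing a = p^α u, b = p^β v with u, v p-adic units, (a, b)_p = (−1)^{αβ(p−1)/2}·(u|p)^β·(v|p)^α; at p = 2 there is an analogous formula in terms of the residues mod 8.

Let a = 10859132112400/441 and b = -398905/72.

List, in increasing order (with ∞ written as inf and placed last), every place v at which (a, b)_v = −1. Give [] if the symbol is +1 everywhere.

[13, 23]

(a, b) ≡ (3289, -2210) mod (ℚ^×)²; places V = {2, 3, 5, 7, 11, 13, 17, 19, 23, ∞}.
(a,b)_∞: sgn(3289)=+, sgn(-2210)=−, so +1.
(a,b)_11: α=1, u≡10; β=0, v≡9 (mod 11); (10|11)=-1, (9|11)=+1; sign (−1)^0·-1^0·+1^1 = +1.
(a,b)_7: α=-2, u≡6; β=0, v≡2 (mod 7); (6|7)=-1, (2|7)=+1; sign (−1)^0·-1^0·+1^-2 = +1.
(a,b)_13: α=5, u≡2; β=1, v≡3 (mod 13); (2|13)=-1, (3|13)=+1; sign (−1)^0·-1^1·+1^5 = -1.
(a,b)_19: α=0, u≡8; β=2, v≡15 (mod 19); (8|19)=-1, (15|19)=-1; sign (−1)^0·-1^2·-1^0 = +1.
(a,b)_17: α=2, u≡13; β=1, v≡3 (mod 17); (13|17)=+1, (3|17)=-1; sign (−1)^0·+1^1·-1^2 = +1.
(a,b)_5: α=2, u≡1; β=1, v≡2 (mod 5); (1|5)=+1, (2|5)=-1; sign (−1)^0·+1^1·-1^2 = +1.
(a,b)_3: α=-2, u≡1; β=-2, v≡1 (mod 3); (1|3)=+1, (1|3)=+1; sign (−1)^0·+1^-2·+1^-2 = +1.
(a,b)_2: α=4, β=-3; u≡1, v≡7 (mod 8); ε(u)ε(v)=0·1, αω(v)=4·0, βω(u)=-3·0; sum ≡ 0  ⇒  +1.
(a,b)_23: α=1, u≡22; β=0, v≡10 (mod 23); (22|23)=-1, (10|23)=-1; sign (−1)^0·-1^0·-1^1 = -1.
Ram(3289, -2210) = {13, 23}; no ℚ_13-point on the conic.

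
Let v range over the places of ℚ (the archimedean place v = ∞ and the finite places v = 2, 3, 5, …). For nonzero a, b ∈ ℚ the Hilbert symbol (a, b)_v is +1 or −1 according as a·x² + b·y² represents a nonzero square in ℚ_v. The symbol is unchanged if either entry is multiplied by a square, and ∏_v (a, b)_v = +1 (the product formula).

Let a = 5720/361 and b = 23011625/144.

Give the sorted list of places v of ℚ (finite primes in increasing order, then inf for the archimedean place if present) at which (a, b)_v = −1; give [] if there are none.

Mod squares: a ≡ 1430, b ≡ 65. Check v ∈ {∞, 2, 3, 5, 7, 11, 13, 17, 19}.
v=∞: 1430 > 0 and 65 > 0  ⇒  (a,b)_∞ = +1.
v=5: a=5^1·(≡4), b=5^3·(≡2) mod 5; (4|5)=+1, (2|5)=-1; (−1)^{1·3·2}·(+1)^3·(-1)^1 = -1.
v=17: a=17^0·(≡2), b=17^2·(≡6) mod 17; (2|17)=+1, (6|17)=-1; (−1)^{0·2·8}·(+1)^2·(-1)^0 = +1.
v=19: a=19^-2·(≡1), b=19^0·(≡2) mod 19; (1|19)=+1, (2|19)=-1; (−1)^{-2·0·9}·(+1)^0·(-1)^-2 = +1.
v=11: a=11^1·(≡4), b=11^0·(≡10) mod 11; (4|11)=+1, (10|11)=-1; (−1)^{1·0·5}·(+1)^0·(-1)^1 = -1.
v=13: a=13^1·(≡5), b=13^1·(≡6) mod 13; (5|13)=-1, (6|13)=-1; (−1)^{1·1·6}·(-1)^1·(-1)^1 = +1.
v=3: a=3^0·(≡2), b=3^-2·(≡2) mod 3; (2|3)=-1, (2|3)=-1; (−1)^{0·-2·1}·(-1)^-2·(-1)^0 = +1.
v=7: a=7^0·(≡2), b=7^2·(≡4) mod 7; (2|7)=+1, (4|7)=+1; (−1)^{0·2·3}·(+1)^2·(+1)^0 = +1.
v=2: v_2(a)=3, v_2(b)=-4; units ≡ 3, 1 (mod 8); ε·ε+αω+βω = 1·0+3·0+-4·1 ≡ 0  ⇒  (a,b)_2 = +1.
|Ram(1430, 65)| = 2, even; anisotropic at {5, 11}.

[5, 11]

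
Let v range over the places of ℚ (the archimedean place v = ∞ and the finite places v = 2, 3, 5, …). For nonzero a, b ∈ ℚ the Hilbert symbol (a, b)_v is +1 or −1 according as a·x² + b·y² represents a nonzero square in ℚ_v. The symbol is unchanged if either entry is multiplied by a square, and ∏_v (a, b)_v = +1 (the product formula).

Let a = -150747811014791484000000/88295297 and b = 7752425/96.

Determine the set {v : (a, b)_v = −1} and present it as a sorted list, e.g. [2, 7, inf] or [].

Mod squares: a ≡ -663, b ≡ 6438. Check v ∈ {∞, 2, 3, 5, 13, 17, 29, 37, 43, 53}.
v=43: a=43^-2·(≡36), b=43^0·(≡17) mod 43; (36|43)=+1, (17|43)=+1; (−1)^{-2·0·21}·(+1)^0·(+1)^-2 = +1.
v=2: v_2(a)=8, v_2(b)=-5; units ≡ 1, 3 (mod 8); ε·ε+αω+βω = 0·1+8·1+-5·0 ≡ 0  ⇒  (a,b)_2 = +1.
v=29: a=29^4·(≡25), b=29^1·(≡10) mod 29; (25|29)=+1, (10|29)=-1; (−1)^{4·1·14}·(+1)^1·(-1)^4 = +1.
v=17: a=17^-1·(≡14), b=17^2·(≡3) mod 17; (14|17)=-1, (3|17)=-1; (−1)^{-1·2·8}·(-1)^2·(-1)^-1 = -1.
v=5: a=5^6·(≡2), b=5^2·(≡2) mod 5; (2|5)=-1, (2|5)=-1; (−1)^{6·2·2}·(-1)^2·(-1)^6 = +1.
v=∞: -663 < 0 and 6438 > 0  ⇒  (a,b)_∞ = +1.
v=3: a=3^7·(≡1), b=3^-1·(≡1) mod 3; (1|3)=+1, (1|3)=+1; (−1)^{7·-1·1}·(+1)^-1·(+1)^7 = -1.
v=13: a=13^1·(≡4), b=13^0·(≡1) mod 13; (4|13)=+1, (1|13)=+1; (−1)^{1·0·6}·(+1)^0·(+1)^1 = +1.
v=53: a=53^-2·(≡31), b=53^0·(≡15) mod 53; (31|53)=-1, (15|53)=+1; (−1)^{-2·0·26}·(-1)^0·(+1)^-2 = +1.
v=37: a=37^4·(≡26), b=37^1·(≡30) mod 37; (26|37)=+1, (30|37)=+1; (−1)^{4·1·18}·(+1)^1·(+1)^4 = +1.
|Ram(-663, 6438)| = 2, even; anisotropic at {3, 17}.

[3, 17]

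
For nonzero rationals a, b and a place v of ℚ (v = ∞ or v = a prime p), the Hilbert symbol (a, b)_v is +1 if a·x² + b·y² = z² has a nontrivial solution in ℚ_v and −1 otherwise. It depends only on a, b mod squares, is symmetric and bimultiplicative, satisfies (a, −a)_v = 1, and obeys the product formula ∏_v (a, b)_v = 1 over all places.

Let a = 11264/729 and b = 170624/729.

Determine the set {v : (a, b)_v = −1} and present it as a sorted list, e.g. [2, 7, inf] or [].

(a, b) ≡ (11, 2666) mod (ℚ^×)²; places V = {2, 3, 11, 31, 43, ∞}.
(a,b)_2: α=10, β=7; u≡3, v≡5 (mod 8); ε(u)ε(v)=1·0, αω(v)=10·1, βω(u)=7·1; sum ≡ 1  ⇒  -1.
(a,b)_43: α=0, u≡1; β=1, v≡37 (mod 43); (1|43)=+1, (37|43)=-1; sign (−1)^0·+1^1·-1^0 = +1.
(a,b)_∞: sgn(11)=+, sgn(2666)=+, so +1.
(a,b)_31: α=0, u≡22; β=1, v≡3 (mod 31); (22|31)=-1, (3|31)=-1; sign (−1)^0·-1^1·-1^0 = -1.
(a,b)_11: α=1, u≡4; β=0, v≡1 (mod 11); (4|11)=+1, (1|11)=+1; sign (−1)^0·+1^0·+1^1 = +1.
(a,b)_3: α=-6, u≡2; β=-6, v≡2 (mod 3); (2|3)=-1, (2|3)=-1; sign (−1)^0·-1^-6·-1^-6 = +1.
Ram(11, 2666) = {2, 31}; no ℚ_2-point on the conic.

[2, 31]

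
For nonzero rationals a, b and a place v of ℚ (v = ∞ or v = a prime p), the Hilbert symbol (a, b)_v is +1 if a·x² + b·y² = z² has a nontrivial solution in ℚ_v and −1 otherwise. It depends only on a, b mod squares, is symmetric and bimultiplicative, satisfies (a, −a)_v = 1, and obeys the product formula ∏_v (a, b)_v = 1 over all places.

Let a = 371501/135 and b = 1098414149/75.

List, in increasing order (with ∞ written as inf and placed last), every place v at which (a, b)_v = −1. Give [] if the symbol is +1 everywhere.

[2, 5]

(a, b) ≡ (3315, 6783) mod (ℚ^×)²; places V = {2, 3, 5, 7, 13, 17, 19, 41, ∞}.
(a,b)_2: α=0, β=0; u≡3, v≡7 (mod 8); ε(u)ε(v)=1·1, αω(v)=0·0, βω(u)=0·1; sum ≡ 1  ⇒  -1.
(a,b)_17: α=1, u≡9; β=3, v≡13 (mod 17); (9|17)=+1, (13|17)=+1; sign (−1)^0·+1^3·+1^1 = +1.
(a,b)_7: α=0, u≡2; β=1, v≡6 (mod 7); (2|7)=+1, (6|7)=-1; sign (−1)^0·+1^1·-1^0 = +1.
(a,b)_13: α=1, u≡11; β=0, v≡4 (mod 13); (11|13)=-1, (4|13)=+1; sign (−1)^0·-1^0·+1^1 = +1.
(a,b)_5: α=-1, u≡3; β=-2, v≡3 (mod 5); (3|5)=-1, (3|5)=-1; sign (−1)^0·-1^-2·-1^-1 = -1.
(a,b)_41: α=2, u≡15; β=2, v≡10 (mod 41); (15|41)=-1, (10|41)=+1; sign (−1)^0·-1^2·+1^2 = +1.
(a,b)_3: α=-3, u≡1; β=-1, v≡2 (mod 3); (1|3)=+1, (2|3)=-1; sign (−1)^1·+1^-1·-1^-3 = +1.
(a,b)_19: α=0, u≡16; β=1, v≡10 (mod 19); (16|19)=+1, (10|19)=-1; sign (−1)^0·+1^1·-1^0 = +1.
(a,b)_∞: sgn(3315)=+, sgn(6783)=+, so +1.
|Ram(3315, 6783)| = 2, even; anisotropic at {2, 5}.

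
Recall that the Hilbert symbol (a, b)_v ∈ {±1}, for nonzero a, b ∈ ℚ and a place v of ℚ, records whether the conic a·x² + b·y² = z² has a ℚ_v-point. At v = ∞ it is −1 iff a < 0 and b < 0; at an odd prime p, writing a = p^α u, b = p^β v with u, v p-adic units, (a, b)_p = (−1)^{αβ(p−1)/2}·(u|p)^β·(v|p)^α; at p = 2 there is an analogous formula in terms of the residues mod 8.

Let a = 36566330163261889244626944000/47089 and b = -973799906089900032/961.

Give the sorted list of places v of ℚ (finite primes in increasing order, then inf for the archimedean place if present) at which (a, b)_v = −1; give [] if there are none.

[5, 11]

Mod squares: a ≡ 32890, b ≡ -38. Check v ∈ {∞, 2, 3, 5, 7, 11, 13, 19, 23, 31}.
v=13: a=13^9·(≡8), b=13^6·(≡12) mod 13; (8|13)=-1, (12|13)=+1; (−1)^{9·6·6}·(-1)^6·(+1)^9 = +1.
v=2: v_2(a)=19, v_2(b)=11; units ≡ 5, 5 (mod 8); ε·ε+αω+βω = 0·0+19·1+11·1 ≡ 0  ⇒  (a,b)_2 = +1.
v=3: a=3^2·(≡1), b=3^4·(≡1) mod 3; (1|3)=+1, (1|3)=+1; (−1)^{2·4·1}·(+1)^4·(+1)^2 = +1.
v=∞: 32890 > 0 and -38 < 0  ⇒  (a,b)_∞ = +1.
v=23: a=23^3·(≡16), b=23^2·(≡4) mod 23; (16|23)=+1, (4|23)=+1; (−1)^{3·2·11}·(+1)^2·(+1)^3 = +1.
v=5: a=5^3·(≡3), b=5^0·(≡3) mod 5; (3|5)=-1, (3|5)=-1; (−1)^{3·0·2}·(-1)^0·(-1)^3 = -1.
v=7: a=7^-2·(≡1), b=7^0·(≡2) mod 7; (1|7)=+1, (2|7)=+1; (−1)^{-2·0·3}·(+1)^0·(+1)^-2 = +1.
v=31: a=31^-2·(≡21), b=31^-2·(≡27) mod 31; (21|31)=-1, (27|31)=-1; (−1)^{-2·-2·15}·(-1)^-2·(-1)^-2 = +1.
v=11: a=11^3·(≡9), b=11^2·(≡10) mod 11; (9|11)=+1, (10|11)=-1; (−1)^{3·2·5}·(+1)^2·(-1)^3 = -1.
v=19: a=19^2·(≡11), b=19^1·(≡17) mod 19; (11|19)=+1, (17|19)=+1; (−1)^{2·1·9}·(+1)^1·(+1)^2 = +1.
|Ram(32890, -38)| = 2, even; anisotropic at {5, 11}.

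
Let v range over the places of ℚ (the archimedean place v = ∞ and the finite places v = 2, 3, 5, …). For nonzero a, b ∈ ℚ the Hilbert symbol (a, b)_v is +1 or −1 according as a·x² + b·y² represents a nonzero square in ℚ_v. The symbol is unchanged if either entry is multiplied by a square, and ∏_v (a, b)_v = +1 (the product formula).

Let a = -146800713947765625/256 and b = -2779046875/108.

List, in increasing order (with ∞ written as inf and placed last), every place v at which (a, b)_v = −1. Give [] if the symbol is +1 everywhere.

Mod squares: a ≡ -33, b ≡ -533577. Check v ∈ {∞, 2, 3, 5, 11, 19, 23, 37}.
v=19: a=19^2·(≡6), b=19^1·(≡12) mod 19; (6|19)=+1, (12|19)=-1; (−1)^{2·1·9}·(+1)^1·(-1)^2 = +1.
v=5: a=5^6·(≡3), b=5^6·(≡2) mod 5; (3|5)=-1, (2|5)=-1; (−1)^{6·6·2}·(-1)^6·(-1)^6 = +1.
v=3: a=3^3·(≡1), b=3^-3·(≡2) mod 3; (1|3)=+1, (2|3)=-1; (−1)^{3·-3·1}·(+1)^-3·(-1)^3 = +1.
v=11: a=11^3·(≡10), b=11^1·(≡3) mod 11; (10|11)=-1, (3|11)=+1; (−1)^{3·1·5}·(-1)^1·(+1)^3 = +1.
v=23: a=23^2·(≡3), b=23^1·(≡9) mod 23; (3|23)=+1, (9|23)=+1; (−1)^{2·1·11}·(+1)^1·(+1)^2 = +1.
v=37: a=37^2·(≡33), b=37^1·(≡26) mod 37; (33|37)=+1, (26|37)=+1; (−1)^{2·1·18}·(+1)^1·(+1)^2 = +1.
v=2: v_2(a)=-8, v_2(b)=-2; units ≡ 7, 7 (mod 8); ε·ε+αω+βω = 1·1+-8·0+-2·0 ≡ 1  ⇒  (a,b)_2 = -1.
v=∞: -33 < 0 and -533577 < 0  ⇒  (a,b)_∞ = -1.
|Ram(-33, -533577)| = 2, even; anisotropic at {2, ∞}.

[2, inf]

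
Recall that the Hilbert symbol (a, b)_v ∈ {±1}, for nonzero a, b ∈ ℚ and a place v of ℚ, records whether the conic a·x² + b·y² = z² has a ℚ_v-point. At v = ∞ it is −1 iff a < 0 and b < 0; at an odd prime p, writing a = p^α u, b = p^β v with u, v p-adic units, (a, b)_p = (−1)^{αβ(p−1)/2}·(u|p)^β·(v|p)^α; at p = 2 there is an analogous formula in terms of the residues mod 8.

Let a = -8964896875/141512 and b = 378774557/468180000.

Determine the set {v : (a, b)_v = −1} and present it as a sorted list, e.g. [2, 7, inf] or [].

[17, 19]

Mod squares: a ≡ -54230, b ≡ 874. Check v ∈ {∞, 2, 3, 5, 7, 11, 17, 19, 23, 29}.
v=19: a=19^-2·(≡18), b=19^3·(≡15) mod 19; (18|19)=-1, (15|19)=-1; (−1)^{-2·3·9}·(-1)^3·(-1)^-2 = -1.
v=11: a=11^1·(≡3), b=11^0·(≡9) mod 11; (3|11)=+1, (9|11)=+1; (−1)^{1·0·5}·(+1)^0·(+1)^1 = +1.
v=7: a=7^-2·(≡6), b=7^4·(≡5) mod 7; (6|7)=-1, (5|7)=-1; (−1)^{-2·4·3}·(-1)^4·(-1)^-2 = +1.
v=29: a=29^1·(≡11), b=29^0·(≡20) mod 29; (11|29)=-1, (20|29)=+1; (−1)^{1·0·14}·(-1)^0·(+1)^1 = +1.
v=2: v_2(a)=-3, v_2(b)=-5; units ≡ 5, 5 (mod 8); ε·ε+αω+βω = 0·0+-3·1+-5·1 ≡ 0  ⇒  (a,b)_2 = +1.
v=23: a=23^2·(≡12), b=23^1·(≡17) mod 23; (12|23)=+1, (17|23)=-1; (−1)^{2·1·11}·(+1)^1·(-1)^2 = +1.
v=∞: -54230 < 0 and 874 > 0  ⇒  (a,b)_∞ = +1.
v=5: a=5^5·(≡4), b=5^-4·(≡4) mod 5; (4|5)=+1, (4|5)=+1; (−1)^{5·-4·2}·(+1)^-4·(+1)^5 = +1.
v=3: a=3^0·(≡1), b=3^-4·(≡1) mod 3; (1|3)=+1, (1|3)=+1; (−1)^{0·-4·1}·(+1)^-4·(+1)^0 = +1.
v=17: a=17^1·(≡11), b=17^-2·(≡11) mod 17; (11|17)=-1, (11|17)=-1; (−1)^{1·-2·8}·(-1)^-2·(-1)^1 = -1.
(-54230, 874 / ℚ) ramifies at {17, 19}: a division algebra.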